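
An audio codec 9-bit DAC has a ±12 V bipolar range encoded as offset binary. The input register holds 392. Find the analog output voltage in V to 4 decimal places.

LSB = 24 V / 2^9 = 46.875 mV.
V_out = (−12) + 392 × 0.046875 V = 6.375 V.

6.3750 V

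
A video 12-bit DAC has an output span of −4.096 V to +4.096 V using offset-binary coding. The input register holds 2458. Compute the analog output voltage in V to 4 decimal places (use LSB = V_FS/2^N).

0.8200 V

LSB = 8.192 V / 2^12 = 2.000 mV.
V_out = (−4.096) + 2458 × 0.002 V = 0.82 V.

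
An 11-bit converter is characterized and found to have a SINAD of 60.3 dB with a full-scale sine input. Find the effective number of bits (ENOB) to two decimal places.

ENOB = (SINAD − 1.76) / 6.02 = (60.3 − 1.76)/6.02 = 9.724.

9.72 bits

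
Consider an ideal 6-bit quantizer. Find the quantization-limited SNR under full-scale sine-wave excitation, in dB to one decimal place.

37.9 dB

SNR ≈ 6.02·N + 1.76 dB = 6.02·6 + 1.76 = 37.88 dB.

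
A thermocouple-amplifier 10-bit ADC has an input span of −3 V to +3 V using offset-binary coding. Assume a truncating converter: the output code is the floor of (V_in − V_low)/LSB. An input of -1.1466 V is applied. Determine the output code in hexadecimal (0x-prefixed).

code 0x13C (decimal 316)

LSB = 6 V / 1024 = 5.859 mV.
(V_in − V_low)/LSB = (-1.1466 − (−3)) / 0.00585938 = 316.314.
Floor → code 316.
In hexadecimal (0x-prefixed): 0x13C.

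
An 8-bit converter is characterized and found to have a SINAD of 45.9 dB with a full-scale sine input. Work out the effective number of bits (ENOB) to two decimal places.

ENOB = (SINAD − 1.76) / 6.02 = (45.9 − 1.76)/6.02 = 7.332.

7.33 bits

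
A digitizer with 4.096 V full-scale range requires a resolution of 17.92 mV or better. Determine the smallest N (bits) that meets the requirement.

8 bits

Number of steps required ≥ 4.096 V / 17.92 mV = 228.57.
Need 2^N ≥ 228.57; 2^7 = 128, 2^8 = 256.
Minimum N = 8.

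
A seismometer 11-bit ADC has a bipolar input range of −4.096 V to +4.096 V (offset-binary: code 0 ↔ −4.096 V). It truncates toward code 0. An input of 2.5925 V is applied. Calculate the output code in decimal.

code 1672

With 2048 levels over 8.192 V, one step is 4.000 mV.
(2.5925 − (−4.096)) / 0.004 = 1672.125 LSBs.
Floor → code 1672.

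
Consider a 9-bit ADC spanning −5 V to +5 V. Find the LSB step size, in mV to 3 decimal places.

19.531 mV

Full-scale span = 10 V.
LSB = 10 / 2^9 = 10 / 512 = 0.0195312 V = 19.531 mV.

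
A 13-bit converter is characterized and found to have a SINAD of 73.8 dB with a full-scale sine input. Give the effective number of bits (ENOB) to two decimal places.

11.97 bits

ENOB = (SINAD − 1.76) / 6.02 = (73.8 − 1.76)/6.02 = 11.967.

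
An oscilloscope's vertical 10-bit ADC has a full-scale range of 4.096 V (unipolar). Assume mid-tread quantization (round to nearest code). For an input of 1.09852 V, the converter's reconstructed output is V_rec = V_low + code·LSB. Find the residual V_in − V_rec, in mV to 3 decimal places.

One LSB is 4.096 V / 1024 = 4.000 mV.
(V_in − V_low)/LSB = (1.09852 − 0)/0.004 = 274.6300 → code 275 (round).
V_rec = 0 + 275·0.004 = 1.1 V.
Difference: -0.00148 V → -1.480 mV.

-1.480 mV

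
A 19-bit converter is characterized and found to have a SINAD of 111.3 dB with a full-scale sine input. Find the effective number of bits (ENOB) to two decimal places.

18.20 bits

ENOB = (SINAD − 1.76) / 6.02 = (111.3 − 1.76)/6.02 = 18.196.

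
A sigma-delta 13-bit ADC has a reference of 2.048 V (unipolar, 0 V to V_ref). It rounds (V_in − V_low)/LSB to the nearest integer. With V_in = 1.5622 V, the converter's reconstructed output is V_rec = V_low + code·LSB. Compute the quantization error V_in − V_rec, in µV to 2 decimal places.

Step size: 2.048 V ÷ 2^13 = 250.00 µV.
(V_in − V_low)/LSB = (1.5622 − 0)/0.00025 = 6248.8000 → code 6249 (round).
Code 6249 maps back to 0 + 6249×0.00025 V = 1.56225 V.
Error = 1.5622 − 1.56225 = -5e-05 V = -50.00 µV.

-50.00 µV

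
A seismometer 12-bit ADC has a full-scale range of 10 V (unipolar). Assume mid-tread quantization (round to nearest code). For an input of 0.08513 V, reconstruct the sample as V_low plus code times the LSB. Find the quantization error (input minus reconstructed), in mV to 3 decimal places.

LSB = 10/2^12 = 2.441 mV.
(V_in − V_low)/LSB = (0.08513 − 0)/0.00244141 = 34.8692 → code 35 (round).
V_rec = 0 + 35·0.00244141 = 0.085449219 V.
Difference: -0.000319219 V → -0.319 mV.

-0.319 mV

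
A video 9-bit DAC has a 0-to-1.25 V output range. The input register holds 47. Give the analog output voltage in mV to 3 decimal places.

114.746 mV

LSB = 1.25 V / 2^9 = 2.441 mV.
V_out = 0 + 47 × 0.00244141 V = 0.114746 V.
= 114.746 mV.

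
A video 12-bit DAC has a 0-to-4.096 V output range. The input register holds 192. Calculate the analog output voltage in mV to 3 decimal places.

LSB = 4.096 V / 2^12 = 1.000 mV.
V_out = 0 + 192 × 0.001 V = 0.192 V.
= 192.000 mV.

192.000 mV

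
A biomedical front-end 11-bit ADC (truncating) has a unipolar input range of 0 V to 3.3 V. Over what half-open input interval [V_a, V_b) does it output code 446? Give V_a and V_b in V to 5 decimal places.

LSB = 3.3/2^11 = 1.611 mV.
V_a = V_low + 446·LSB = 0.718652 V; V_b = V_low + 447·LSB = 0.720264 V.

[0.71865 V, 0.72026 V)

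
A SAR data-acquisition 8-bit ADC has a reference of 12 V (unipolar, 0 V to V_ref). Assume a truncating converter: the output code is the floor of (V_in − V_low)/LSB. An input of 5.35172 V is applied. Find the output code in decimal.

code 114

With 256 levels over 12 V, one step is 46.875 mV.
(V_in − V_low)/LSB = (5.35172 − 0) / 0.046875 = 114.170.
⌊·⌋(114.170) = 114.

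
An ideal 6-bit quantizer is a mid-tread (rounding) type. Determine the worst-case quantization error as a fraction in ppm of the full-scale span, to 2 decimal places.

Rounding → worst-case error = ½ LSB = V_FS/2^7, so 1e+06/128 = 7812.5 ppm of full scale.

7812.50 ppm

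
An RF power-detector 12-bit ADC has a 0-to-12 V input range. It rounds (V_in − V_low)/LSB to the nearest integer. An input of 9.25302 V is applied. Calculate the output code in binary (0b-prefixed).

With 4096 levels over 12 V, one step is 2.930 mV.
(9.25302 − 0) / 0.00292969 = 3158.364 LSBs.
round(3158.364) = 3158.
In binary (0b-prefixed): 0b110001010110.

code 0b110001010110 (decimal 3158)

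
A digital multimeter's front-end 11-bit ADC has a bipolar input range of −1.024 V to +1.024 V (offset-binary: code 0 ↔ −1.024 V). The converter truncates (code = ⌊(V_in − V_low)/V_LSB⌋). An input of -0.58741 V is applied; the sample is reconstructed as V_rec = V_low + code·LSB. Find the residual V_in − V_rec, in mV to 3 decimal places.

0.590 mV

Step size: 2.048 V ÷ 2^11 = 1.000 mV.
(V_in − V_low)/LSB = (-0.58741 − (−1.024))/0.001 = 436.5900 → code 436 (floor).
V_rec = (−1.024) + 436·0.001 = -0.588 V.
Error = -0.58741 − (−0.588) = 0.00059 V = 0.590 mV.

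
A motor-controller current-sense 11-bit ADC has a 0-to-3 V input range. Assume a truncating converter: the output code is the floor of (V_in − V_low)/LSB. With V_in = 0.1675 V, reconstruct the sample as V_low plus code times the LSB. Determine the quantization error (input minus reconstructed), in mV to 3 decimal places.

0.508 mV

One LSB is 3 V / 2048 = 1.465 mV.
(0.1675 − 0)/0.00146484 = 114.3467; ⌊·⌋ gives code 114.
V_rec = 0 + 114·0.00146484 = 0.16699219 V.
Difference: 0.000507813 V → 0.508 mV.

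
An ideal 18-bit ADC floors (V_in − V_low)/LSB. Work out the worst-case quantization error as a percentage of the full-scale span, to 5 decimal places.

0.00038 %

Truncating → worst-case error = 1 LSB = V_FS/2^18, so 100/262144 = 0.00038147 % of full scale.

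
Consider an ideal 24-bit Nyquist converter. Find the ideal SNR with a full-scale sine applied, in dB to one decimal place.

146.2 dB

SNR ≈ 6.02·N + 1.76 dB = 6.02·24 + 1.76 = 146.24 dB.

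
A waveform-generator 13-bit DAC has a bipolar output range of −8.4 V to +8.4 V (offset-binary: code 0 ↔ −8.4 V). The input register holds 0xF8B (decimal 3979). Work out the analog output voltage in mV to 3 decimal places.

-239.941 mV

LSB = 16.8 V / 2^13 = 2.051 mV.
Code 0xF8B = 3979 decimal.
V_out = (−8.4) + 3979 × 0.00205078 V = -0.239941 V.
= -239.941 mV.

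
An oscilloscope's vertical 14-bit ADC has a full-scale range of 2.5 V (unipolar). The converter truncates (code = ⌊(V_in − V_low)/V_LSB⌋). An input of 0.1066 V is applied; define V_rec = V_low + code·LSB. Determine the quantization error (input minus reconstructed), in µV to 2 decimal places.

93.65 µV

Step size: 2.5 V ÷ 2^14 = 152.59 µV.
(0.1066 − 0)/0.000152588 = 698.6138; ⌊·⌋ gives code 698.
Code 698 maps back to 0 + 698×0.000152588 V = 0.10650635 V.
Error = 0.1066 − 0.10650635 = 9.36523e-05 V = 93.65 µV.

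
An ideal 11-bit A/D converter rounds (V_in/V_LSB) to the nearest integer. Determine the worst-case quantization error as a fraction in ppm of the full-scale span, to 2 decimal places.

Rounding → worst-case error = ½ LSB = V_FS/2^12, so 1e+06/4096 = 244.141 ppm of full scale.

244.14 ppm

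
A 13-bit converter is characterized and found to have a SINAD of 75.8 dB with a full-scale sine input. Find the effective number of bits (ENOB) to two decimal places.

12.30 bits

ENOB = (SINAD − 1.76) / 6.02 = (75.8 − 1.76)/6.02 = 12.299.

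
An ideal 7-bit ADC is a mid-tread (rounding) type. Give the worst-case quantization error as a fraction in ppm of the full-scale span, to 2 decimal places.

Rounding → worst-case error = ½ LSB = V_FS/2^8, so 1e+06/256 = 3906.25 ppm of full scale.

3906.25 ppm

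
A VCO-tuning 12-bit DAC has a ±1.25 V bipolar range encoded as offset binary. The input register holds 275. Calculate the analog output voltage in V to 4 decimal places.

LSB = 2.5 V / 2^12 = 0.610 mV.
V_out = (−1.25) + 275 × 0.000610352 V = -1.08215 V.

-1.0822 V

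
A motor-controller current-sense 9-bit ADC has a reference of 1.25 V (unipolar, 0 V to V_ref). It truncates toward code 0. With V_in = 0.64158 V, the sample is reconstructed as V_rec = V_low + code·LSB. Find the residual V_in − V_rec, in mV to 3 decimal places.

1.932 mV

One LSB is 1.25 V / 512 = 2.441 mV.
Scaled input = 262.7912 LSBs, so code = 262.
Code 262 maps back to 0 + 262×0.00244141 V = 0.63964844 V.
V_in − V_rec = 0.00193156 V = 1.932 mV.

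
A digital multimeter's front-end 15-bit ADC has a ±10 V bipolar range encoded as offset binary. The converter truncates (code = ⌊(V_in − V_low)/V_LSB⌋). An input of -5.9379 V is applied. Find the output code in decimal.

LSB = 20 V / 32768 = 0.610 mV.
Input sits at 6655.345 steps above V_low.
⌊·⌋(6655.345) = 6655.

code 6655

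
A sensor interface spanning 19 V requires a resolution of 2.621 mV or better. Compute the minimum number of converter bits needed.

13 bits

Number of steps required ≥ 19 V / 2.621 mV = 7249.14.
Need 2^N ≥ 7249.14; 2^12 = 4096, 2^13 = 8192.
Minimum N = 13.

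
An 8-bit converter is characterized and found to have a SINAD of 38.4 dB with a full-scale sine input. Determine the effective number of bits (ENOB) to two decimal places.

ENOB = (SINAD − 1.76) / 6.02 = (38.4 − 1.76)/6.02 = 6.086.

6.09 bits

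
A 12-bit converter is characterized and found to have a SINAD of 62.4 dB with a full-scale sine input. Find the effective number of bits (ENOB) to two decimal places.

10.07 bits

ENOB = (SINAD − 1.76) / 6.02 = (62.4 − 1.76)/6.02 = 10.073.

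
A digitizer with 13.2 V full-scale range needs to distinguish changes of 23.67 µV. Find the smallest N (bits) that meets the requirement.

20 bits

Number of steps required ≥ 13.2 V / 23.67 µV = 557667.93.
Need 2^N ≥ 557667.93; 2^19 = 524288, 2^20 = 1048576.
Minimum N = 20.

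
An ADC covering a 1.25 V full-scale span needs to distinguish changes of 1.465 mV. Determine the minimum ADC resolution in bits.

Number of steps required ≥ 1.25 V / 1.465 mV = 853.24.
Need 2^N ≥ 853.24; 2^9 = 512, 2^10 = 1024.
Minimum N = 10.

10 bits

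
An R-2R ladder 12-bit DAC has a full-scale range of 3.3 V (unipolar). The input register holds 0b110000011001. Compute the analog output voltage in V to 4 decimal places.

2.4951 V

LSB = 3.3 V / 2^12 = 0.806 mV.
Code 0b110000011001 = 3097 decimal.
V_out = 0 + 3097 × 0.000805664 V = 2.49514 V.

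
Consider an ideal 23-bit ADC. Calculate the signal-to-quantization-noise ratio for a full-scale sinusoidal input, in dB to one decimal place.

SNR ≈ 6.02·N + 1.76 dB = 6.02·23 + 1.76 = 140.22 dB.

140.2 dB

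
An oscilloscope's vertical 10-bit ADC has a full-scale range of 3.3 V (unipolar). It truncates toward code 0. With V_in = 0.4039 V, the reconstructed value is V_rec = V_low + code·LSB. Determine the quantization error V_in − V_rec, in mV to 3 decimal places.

1.068 mV

LSB = 3.3/2^10 = 3.223 mV.
Scaled input = 125.3314 LSBs, so code = 125.
Reconstructed: 0.40283203 V.
Error = 0.4039 − 0.40283203 = 0.00106797 V = 1.068 mV.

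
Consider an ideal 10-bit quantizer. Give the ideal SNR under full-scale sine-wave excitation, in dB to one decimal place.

SNR ≈ 6.02·N + 1.76 dB = 6.02·10 + 1.76 = 61.96 dB.

62.0 dB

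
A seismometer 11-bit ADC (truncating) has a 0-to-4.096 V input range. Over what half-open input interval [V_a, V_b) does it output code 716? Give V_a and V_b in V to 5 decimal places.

[1.43200 V, 1.43400 V)

LSB = 4.096/2^11 = 2.000 mV.
V_a = V_low + 716·LSB = 1.432 V; V_b = V_low + 717·LSB = 1.434 V.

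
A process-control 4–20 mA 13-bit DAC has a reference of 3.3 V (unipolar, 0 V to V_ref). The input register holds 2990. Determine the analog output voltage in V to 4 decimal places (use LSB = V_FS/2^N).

1.2045 V

LSB = 3.3 V / 2^13 = 402.83 µV.
V_out = 0 + 2990 × 0.000402832 V = 1.20447 V.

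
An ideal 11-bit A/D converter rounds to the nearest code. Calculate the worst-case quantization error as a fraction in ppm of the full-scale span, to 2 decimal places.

244.14 ppm

Rounding → worst-case error = ½ LSB = V_FS/2^12, so 1e+06/4096 = 244.141 ppm of full scale.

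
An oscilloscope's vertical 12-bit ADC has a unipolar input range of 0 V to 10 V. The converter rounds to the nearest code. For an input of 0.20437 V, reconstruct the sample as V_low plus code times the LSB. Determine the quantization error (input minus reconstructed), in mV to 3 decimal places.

-0.708 mV

One LSB is 10 V / 4096 = 2.441 mV.
(0.20437 − 0)/0.00244141 = 83.7100; round gives code 84.
Reconstructed: 0.20507812 V.
V_in − V_rec = -0.000708125 V = -0.708 mV.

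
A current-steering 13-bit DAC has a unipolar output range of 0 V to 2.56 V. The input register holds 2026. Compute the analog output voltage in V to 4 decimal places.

0.6331 V

LSB = 2.56 V / 2^13 = 312.50 µV.
V_out = 0 + 2026 × 0.0003125 V = 0.633125 V.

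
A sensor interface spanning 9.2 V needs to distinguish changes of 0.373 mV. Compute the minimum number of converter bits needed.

Number of steps required ≥ 9.2 V / 0.373 mV = 24664.88.
Need 2^N ≥ 24664.88; 2^14 = 16384, 2^15 = 32768.
Minimum N = 15.

15 bits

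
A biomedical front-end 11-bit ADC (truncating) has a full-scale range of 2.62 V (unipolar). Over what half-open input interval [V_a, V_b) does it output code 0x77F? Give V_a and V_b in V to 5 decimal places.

[2.45497 V, 2.45625 V)

LSB = 2.62/2^11 = 1.279 mV.
Code 0x77F = 1919 decimal.
V_a = V_low + 1919·LSB = 2.45497 V; V_b = V_low + 1920·LSB = 2.45625 V.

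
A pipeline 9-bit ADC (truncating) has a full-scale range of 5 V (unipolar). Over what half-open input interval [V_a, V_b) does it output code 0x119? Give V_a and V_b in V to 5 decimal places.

LSB = 5/2^9 = 9.766 mV.
Code 0x119 = 281 decimal.
V_a = V_low + 281·LSB = 2.74414 V; V_b = V_low + 282·LSB = 2.75391 V.

[2.74414 V, 2.75391 V)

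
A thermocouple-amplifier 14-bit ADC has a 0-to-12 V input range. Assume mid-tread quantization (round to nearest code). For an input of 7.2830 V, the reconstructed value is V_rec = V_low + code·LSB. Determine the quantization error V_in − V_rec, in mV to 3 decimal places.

-0.203 mV

One LSB is 12 V / 16384 = 0.732 mV.
(V_in − V_low)/LSB = (7.2830 − 0)/0.000732422 = 9943.7227 → code 9944 (round).
V_rec = 0 + 9944·0.000732422 = 7.2832031 V.
V_in − V_rec = -0.000203125 V = -0.203 mV.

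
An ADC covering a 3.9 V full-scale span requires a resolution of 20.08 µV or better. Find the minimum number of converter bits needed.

18 bits

Number of steps required ≥ 3.9 V / 20.08 µV = 194223.11.
Need 2^N ≥ 194223.11; 2^17 = 131072, 2^18 = 262144.
Minimum N = 18.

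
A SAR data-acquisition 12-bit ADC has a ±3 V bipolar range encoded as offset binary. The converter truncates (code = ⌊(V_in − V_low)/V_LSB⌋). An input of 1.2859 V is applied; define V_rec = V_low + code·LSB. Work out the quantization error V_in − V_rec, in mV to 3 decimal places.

Step size: 6 V ÷ 2^12 = 1.465 mV.
(V_in − V_low)/LSB = (1.2859 − (−3))/0.00146484 = 2925.8411 → code 2925 (floor).
Code 2925 maps back to (−3) + 2925×0.00146484 V = 1.284668 V.
Difference: 0.00123203 V → 1.232 mV.

1.232 mV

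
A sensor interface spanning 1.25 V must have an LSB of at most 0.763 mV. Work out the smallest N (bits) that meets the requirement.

11 bits

Number of steps required ≥ 1.25 V / 0.763 mV = 1638.27.
Need 2^N ≥ 1638.27; 2^10 = 1024, 2^11 = 2048.
Minimum N = 11.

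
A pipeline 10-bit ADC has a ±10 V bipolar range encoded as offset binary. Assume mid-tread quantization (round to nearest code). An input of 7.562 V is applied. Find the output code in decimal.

LSB = 20 V / 1024 = 19.531 mV.
Input sits at 899.174 steps above V_low.
Round → code 899.

code 899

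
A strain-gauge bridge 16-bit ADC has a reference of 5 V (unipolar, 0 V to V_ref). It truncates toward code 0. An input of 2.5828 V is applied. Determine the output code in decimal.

Full-scale span = 5 V; LSB = 5/2^16 = 76.29 µV.
Input sits at 33853.276 steps above V_low.
Floor → code 33853.

code 33853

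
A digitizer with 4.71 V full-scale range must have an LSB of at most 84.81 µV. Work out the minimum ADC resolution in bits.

Number of steps required ≥ 4.71 V / 84.81 µV = 55535.90.
Need 2^N ≥ 55535.90; 2^15 = 32768, 2^16 = 65536.
Minimum N = 16.

16 bits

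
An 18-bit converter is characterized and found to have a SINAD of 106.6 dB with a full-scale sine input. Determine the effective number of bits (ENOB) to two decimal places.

ENOB = (SINAD − 1.76) / 6.02 = (106.6 − 1.76)/6.02 = 17.415.

17.42 bits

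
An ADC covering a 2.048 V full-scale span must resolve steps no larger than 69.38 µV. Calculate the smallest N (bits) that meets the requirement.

Number of steps required ≥ 2.048 V / 69.38 µV = 29518.59.
Need 2^N ≥ 29518.59; 2^14 = 16384, 2^15 = 32768.
Minimum N = 15.

15 bits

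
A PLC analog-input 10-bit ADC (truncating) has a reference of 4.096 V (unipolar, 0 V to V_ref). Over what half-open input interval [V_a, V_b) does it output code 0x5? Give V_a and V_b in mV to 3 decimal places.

[20.000 mV, 24.000 mV)

LSB = 4.096/2^10 = 4.000 mV.
Code 0x5 = 5 decimal.
V_a = V_low + 5·LSB = 0.02 V; V_b = V_low + 6·LSB = 0.024 V.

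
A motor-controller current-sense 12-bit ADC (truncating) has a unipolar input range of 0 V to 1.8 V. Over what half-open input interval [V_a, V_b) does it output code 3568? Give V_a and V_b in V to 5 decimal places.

LSB = 1.8/2^12 = 439.45 µV.
V_a = V_low + 3568·LSB = 1.56797 V; V_b = V_low + 3569·LSB = 1.56841 V.

[1.56797 V, 1.56841 V)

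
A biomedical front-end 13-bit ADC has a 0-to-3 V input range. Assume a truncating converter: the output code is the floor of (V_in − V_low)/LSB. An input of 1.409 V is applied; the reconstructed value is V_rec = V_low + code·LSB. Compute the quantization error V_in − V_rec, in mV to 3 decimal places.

One LSB is 3 V / 8192 = 366.21 µV.
(V_in − V_low)/LSB = (1.409 − 0)/0.000366211 = 3847.5093 → code 3847 (floor).
Reconstructed: 1.4088135 V.
Difference: 0.000186523 V → 0.187 mV.

0.187 mV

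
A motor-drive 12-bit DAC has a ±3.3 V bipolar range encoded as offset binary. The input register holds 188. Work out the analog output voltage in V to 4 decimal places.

LSB = 6.6 V / 2^12 = 1.611 mV.
V_out = (−3.3) + 188 × 0.00161133 V = -2.99707 V.

-2.9971 V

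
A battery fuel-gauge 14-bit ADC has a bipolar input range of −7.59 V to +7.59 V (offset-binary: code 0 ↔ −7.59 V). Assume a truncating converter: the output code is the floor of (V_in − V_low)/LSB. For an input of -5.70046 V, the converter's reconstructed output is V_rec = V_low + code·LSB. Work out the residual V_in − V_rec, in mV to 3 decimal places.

0.379 mV

One LSB is 15.18 V / 16384 = 0.927 mV.
(V_in − V_low)/LSB = (-5.70046 − (−7.59))/0.000926514 = 2039.4087 → code 2039 (floor).
V_rec = (−7.59) + 2039·0.000926514 = -5.7008386 V.
Error = -5.70046 − (−5.7008386) = 0.000378623 V = 0.379 mV.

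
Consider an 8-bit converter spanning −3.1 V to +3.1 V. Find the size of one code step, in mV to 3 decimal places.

24.219 mV

Full-scale span = 6.2 V.
LSB = 6.2 / 2^8 = 6.2 / 256 = 0.0242188 V = 24.219 mV.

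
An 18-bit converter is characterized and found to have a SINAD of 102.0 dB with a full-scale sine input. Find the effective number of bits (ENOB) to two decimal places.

16.65 bits

ENOB = (SINAD − 1.76) / 6.02 = (102.0 − 1.76)/6.02 = 16.651.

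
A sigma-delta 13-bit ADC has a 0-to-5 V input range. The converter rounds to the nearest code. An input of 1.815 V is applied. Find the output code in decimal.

With 8192 levels over 5 V, one step is 0.610 mV.
(V_in − V_low)/LSB = (1.815 − 0) / 0.000610352 = 2973.696.
So the output code is 2974.

code 2974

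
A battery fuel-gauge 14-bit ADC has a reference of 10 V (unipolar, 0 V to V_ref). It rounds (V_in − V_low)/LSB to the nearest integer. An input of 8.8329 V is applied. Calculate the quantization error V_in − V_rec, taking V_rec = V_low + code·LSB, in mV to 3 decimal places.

Step size: 10 V ÷ 2^14 = 0.610 mV.
Scaled input = 14471.8234 LSBs, so code = 14472.
Reconstructed: 8.8330078 V.
Error = 8.8329 − 8.8330078 = -0.000107812 V = -0.108 mV.

-0.108 mV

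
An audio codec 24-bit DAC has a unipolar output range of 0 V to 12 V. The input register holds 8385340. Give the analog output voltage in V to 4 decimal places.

5.9977 V

LSB = 12 V / 2^24 = 0.72 µV.
V_out = 0 + 8385340 × 7.15256e-07 V = 5.99766 V.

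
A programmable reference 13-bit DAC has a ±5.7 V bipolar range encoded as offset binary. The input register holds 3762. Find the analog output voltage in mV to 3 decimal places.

-464.795 mV

LSB = 11.4 V / 2^13 = 1.392 mV.
V_out = (−5.7) + 3762 × 0.0013916 V = -0.464795 V.
= -464.795 mV.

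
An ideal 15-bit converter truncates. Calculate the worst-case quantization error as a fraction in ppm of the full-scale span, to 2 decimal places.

Truncating → worst-case error = 1 LSB = V_FS/2^15, so 1e+06/32768 = 30.5176 ppm of full scale.

30.52 ppm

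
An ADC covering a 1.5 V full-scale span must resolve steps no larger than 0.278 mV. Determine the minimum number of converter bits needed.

13 bits

Number of steps required ≥ 1.5 V / 0.278 mV = 5395.68.
Need 2^N ≥ 5395.68; 2^12 = 4096, 2^13 = 8192.
Minimum N = 13.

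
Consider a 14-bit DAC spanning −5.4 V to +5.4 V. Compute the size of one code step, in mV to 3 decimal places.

Full-scale span = 10.8 V.
LSB = 10.8 / 2^14 = 10.8 / 16384 = 0.00065918 V = 0.659 mV.

0.659 mV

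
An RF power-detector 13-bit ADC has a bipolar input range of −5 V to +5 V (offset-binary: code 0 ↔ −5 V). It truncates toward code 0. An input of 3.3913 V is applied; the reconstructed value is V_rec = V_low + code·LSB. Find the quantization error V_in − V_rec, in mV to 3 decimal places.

LSB = 10/2^13 = 1.221 mV.
(V_in − V_low)/LSB = (3.3913 − (−5))/0.0012207 = 6874.1530 → code 6874 (floor).
Code 6874 maps back to (−5) + 6874×0.0012207 V = 3.3911133 V.
V_in − V_rec = 0.000186719 V = 0.187 mV.

0.187 mV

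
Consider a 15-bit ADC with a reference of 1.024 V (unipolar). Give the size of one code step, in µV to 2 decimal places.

Full-scale span = 1.024 V.
LSB = 1.024 / 2^15 = 1.024 / 32768 = 3.125e-05 V = 31.25 µV.

31.25 µV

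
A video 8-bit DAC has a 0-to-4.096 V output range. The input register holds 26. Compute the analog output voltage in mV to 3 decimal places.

416.000 mV

LSB = 4.096 V / 2^8 = 16.000 mV.
V_out = 0 + 26 × 0.016 V = 0.416 V.
= 416.000 mV.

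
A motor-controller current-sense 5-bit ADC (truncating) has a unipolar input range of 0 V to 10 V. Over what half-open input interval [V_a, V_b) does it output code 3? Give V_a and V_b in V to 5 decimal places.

LSB = 10/2^5 = 312.500 mV.
V_a = V_low + 3·LSB = 0.9375 V; V_b = V_low + 4·LSB = 1.25 V.

[0.93750 V, 1.25000 V)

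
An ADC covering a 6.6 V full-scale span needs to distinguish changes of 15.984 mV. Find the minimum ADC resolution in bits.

Number of steps required ≥ 6.6 V / 15.984 mV = 412.91.
Need 2^N ≥ 412.91; 2^8 = 256, 2^9 = 512.
Minimum N = 9.

9 bits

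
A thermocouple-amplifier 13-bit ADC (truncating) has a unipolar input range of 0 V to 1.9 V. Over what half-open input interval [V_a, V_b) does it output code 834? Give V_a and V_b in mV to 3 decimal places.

LSB = 1.9/2^13 = 231.93 µV.
V_a = V_low + 834·LSB = 0.193433 V; V_b = V_low + 835·LSB = 0.193665 V.

[193.433 mV, 193.665 mV)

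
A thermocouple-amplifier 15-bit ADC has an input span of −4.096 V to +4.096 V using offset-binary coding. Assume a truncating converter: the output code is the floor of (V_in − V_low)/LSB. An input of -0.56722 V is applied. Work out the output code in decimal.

LSB = 8.192 V / 32768 = 250.00 µV.
Input sits at 14115.120 steps above V_low.
Floor → code 14115.

code 14115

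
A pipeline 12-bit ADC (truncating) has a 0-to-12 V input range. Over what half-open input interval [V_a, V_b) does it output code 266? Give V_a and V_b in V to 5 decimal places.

[0.77930 V, 0.78223 V)

LSB = 12/2^12 = 2.930 mV.
V_a = V_low + 266·LSB = 0.779297 V; V_b = V_low + 267·LSB = 0.782227 V.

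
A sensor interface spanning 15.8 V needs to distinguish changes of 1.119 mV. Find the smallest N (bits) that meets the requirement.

14 bits

Number of steps required ≥ 15.8 V / 1.119 mV = 14119.75.
Need 2^N ≥ 14119.75; 2^13 = 8192, 2^14 = 16384.
Minimum N = 14.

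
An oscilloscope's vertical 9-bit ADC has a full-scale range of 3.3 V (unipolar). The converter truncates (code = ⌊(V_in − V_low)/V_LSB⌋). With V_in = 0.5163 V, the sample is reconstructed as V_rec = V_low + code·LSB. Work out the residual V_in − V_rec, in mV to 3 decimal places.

0.675 mV

Step size: 3.3 V ÷ 2^9 = 6.445 mV.
(0.5163 − 0)/0.00644531 = 80.1047; ⌊·⌋ gives code 80.
V_rec = 0 + 80·0.00644531 = 0.515625 V.
V_in − V_rec = 0.000675 V = 0.675 mV.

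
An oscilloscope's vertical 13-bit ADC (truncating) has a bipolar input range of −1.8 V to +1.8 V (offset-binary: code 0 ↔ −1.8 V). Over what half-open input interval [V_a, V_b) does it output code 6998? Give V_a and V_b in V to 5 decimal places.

LSB = 3.6/2^13 = 439.45 µV.
V_a = V_low + 6998·LSB = 1.27529 V; V_b = V_low + 6999·LSB = 1.27573 V.

[1.27529 V, 1.27573 V)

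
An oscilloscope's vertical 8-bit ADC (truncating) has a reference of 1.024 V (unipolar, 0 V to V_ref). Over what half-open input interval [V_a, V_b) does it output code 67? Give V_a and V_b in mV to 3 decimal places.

[268.000 mV, 272.000 mV)

LSB = 1.024/2^8 = 4.000 mV.
V_a = V_low + 67·LSB = 0.268 V; V_b = V_low + 68·LSB = 0.272 V.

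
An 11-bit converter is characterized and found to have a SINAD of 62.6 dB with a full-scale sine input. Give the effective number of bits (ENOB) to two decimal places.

10.11 bits

ENOB = (SINAD − 1.76) / 6.02 = (62.6 − 1.76)/6.02 = 10.106.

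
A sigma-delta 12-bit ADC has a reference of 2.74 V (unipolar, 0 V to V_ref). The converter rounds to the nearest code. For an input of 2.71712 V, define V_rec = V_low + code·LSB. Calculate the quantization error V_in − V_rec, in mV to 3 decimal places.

-0.136 mV

LSB = 2.74/2^12 = 0.669 mV.
(2.71712 − 0)/0.000668945 = 4061.7969; round gives code 4062.
V_rec = 0 + 4062·0.000668945 = 2.7172559 V.
V_in − V_rec = -0.000135859 V = -0.136 mV.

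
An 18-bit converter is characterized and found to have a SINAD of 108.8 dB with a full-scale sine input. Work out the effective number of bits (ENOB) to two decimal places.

17.78 bits

ENOB = (SINAD − 1.76) / 6.02 = (108.8 − 1.76)/6.02 = 17.781.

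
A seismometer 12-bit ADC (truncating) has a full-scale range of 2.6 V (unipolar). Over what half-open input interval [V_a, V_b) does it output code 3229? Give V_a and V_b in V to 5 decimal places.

[2.04966 V, 2.05029 V)

LSB = 2.6/2^12 = 0.635 mV.
V_a = V_low + 3229·LSB = 2.04966 V; V_b = V_low + 3230·LSB = 2.05029 V.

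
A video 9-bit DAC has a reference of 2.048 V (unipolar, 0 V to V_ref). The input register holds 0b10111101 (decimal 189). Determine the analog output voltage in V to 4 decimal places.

0.7560 V

LSB = 2.048 V / 2^9 = 4.000 mV.
Code 0b10111101 = 189 decimal.
V_out = 0 + 189 × 0.004 V = 0.756 V.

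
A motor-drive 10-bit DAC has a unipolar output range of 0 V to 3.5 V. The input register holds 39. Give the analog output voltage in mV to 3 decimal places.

LSB = 3.5 V / 2^10 = 3.418 mV.
V_out = 0 + 39 × 0.00341797 V = 0.133301 V.
= 133.301 mV.

133.301 mV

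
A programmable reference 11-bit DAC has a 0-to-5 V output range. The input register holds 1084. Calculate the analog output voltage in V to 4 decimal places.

LSB = 5 V / 2^11 = 2.441 mV.
V_out = 0 + 1084 × 0.00244141 V = 2.64648 V.

2.6465 V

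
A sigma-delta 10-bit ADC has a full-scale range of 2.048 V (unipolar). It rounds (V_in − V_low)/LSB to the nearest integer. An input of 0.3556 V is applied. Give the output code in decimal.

code 178

Full-scale span = 2.048 V; LSB = 2.048/2^10 = 2.000 mV.
(V_in − V_low)/LSB = (0.3556 − 0) / 0.002 = 177.800.
Round → code 178.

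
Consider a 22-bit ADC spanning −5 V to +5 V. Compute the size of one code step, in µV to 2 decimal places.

Full-scale span = 10 V.
LSB = 10 / 2^22 = 10 / 4194304 = 2.38419e-06 V = 2.38 µV.

2.38 µV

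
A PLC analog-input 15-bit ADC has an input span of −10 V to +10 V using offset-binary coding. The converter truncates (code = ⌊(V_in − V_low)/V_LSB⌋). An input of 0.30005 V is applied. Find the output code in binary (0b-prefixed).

LSB = 20 V / 32768 = 0.610 mV.
Input sits at 16875.602 steps above V_low.
⌊·⌋(16875.602) = 16875.
In binary (0b-prefixed): 0b100000111101011.

code 0b100000111101011 (decimal 16875)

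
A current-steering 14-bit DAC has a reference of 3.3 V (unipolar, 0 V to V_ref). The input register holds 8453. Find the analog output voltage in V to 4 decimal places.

1.7026 V

LSB = 3.3 V / 2^14 = 201.42 µV.
V_out = 0 + 8453 × 0.000201416 V = 1.70257 V.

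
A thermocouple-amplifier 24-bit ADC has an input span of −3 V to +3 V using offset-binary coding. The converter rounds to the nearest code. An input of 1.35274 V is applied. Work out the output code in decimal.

code 12171143

With 16777216 levels over 6 V, one step is 0.36 µV.
(V_in − V_low)/LSB = (1.35274 − (−3)) / 3.57628e-07 = 12171143.195.
round(12171143.195) = 12171143.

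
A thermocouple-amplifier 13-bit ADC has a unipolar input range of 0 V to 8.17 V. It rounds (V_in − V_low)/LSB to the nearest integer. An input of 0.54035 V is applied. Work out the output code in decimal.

code 542

LSB = 8.17 V / 8192 = 0.997 mV.
(V_in − V_low)/LSB = (0.54035 − 0) / 0.000997314 = 541.805.
So the output code is 542.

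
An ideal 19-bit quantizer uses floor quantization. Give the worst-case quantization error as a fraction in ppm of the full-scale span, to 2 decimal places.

1.91 ppm

Truncating → worst-case error = 1 LSB = V_FS/2^19, so 1e+06/524288 = 1.90735 ppm of full scale.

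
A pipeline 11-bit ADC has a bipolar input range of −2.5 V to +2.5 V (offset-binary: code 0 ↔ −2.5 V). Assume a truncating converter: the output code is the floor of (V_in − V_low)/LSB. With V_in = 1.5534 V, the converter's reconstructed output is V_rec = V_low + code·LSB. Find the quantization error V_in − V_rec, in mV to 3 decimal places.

LSB = 5/2^11 = 2.441 mV.
(1.5534 − (−2.5))/0.00244141 = 1660.2726; ⌊·⌋ gives code 1660.
Code 1660 maps back to (−2.5) + 1660×0.00244141 V = 1.5527344 V.
Error = 1.5534 − 1.5527344 = 0.000665625 V = 0.666 mV.

0.666 mV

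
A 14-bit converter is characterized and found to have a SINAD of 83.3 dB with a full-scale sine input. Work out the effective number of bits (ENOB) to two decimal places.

13.54 bits

ENOB = (SINAD − 1.76) / 6.02 = (83.3 − 1.76)/6.02 = 13.545.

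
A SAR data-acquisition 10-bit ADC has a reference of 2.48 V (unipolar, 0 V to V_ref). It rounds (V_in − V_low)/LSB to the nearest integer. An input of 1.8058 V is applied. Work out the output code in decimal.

code 746

LSB = 2.48 V / 1024 = 2.422 mV.
(1.8058 − 0) / 0.00242187 = 745.621 LSBs.
Round → code 746.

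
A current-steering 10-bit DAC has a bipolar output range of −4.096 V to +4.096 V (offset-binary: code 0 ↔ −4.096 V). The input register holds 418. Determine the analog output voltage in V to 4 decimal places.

LSB = 8.192 V / 2^10 = 8.000 mV.
V_out = (−4.096) + 418 × 0.008 V = -0.752 V.

-0.7520 V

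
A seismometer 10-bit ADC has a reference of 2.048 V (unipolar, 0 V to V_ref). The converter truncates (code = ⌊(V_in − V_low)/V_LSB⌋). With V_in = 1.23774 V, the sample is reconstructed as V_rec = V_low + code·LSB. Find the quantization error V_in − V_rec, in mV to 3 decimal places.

LSB = 2.048/2^10 = 2.000 mV.
Scaled input = 618.8700 LSBs, so code = 618.
Reconstructed: 1.236 V.
Error = 1.23774 − 1.236 = 0.00174 V = 1.740 mV.

1.740 mV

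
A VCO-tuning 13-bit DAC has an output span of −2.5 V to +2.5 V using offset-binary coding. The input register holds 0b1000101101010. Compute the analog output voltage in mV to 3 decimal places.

LSB = 5 V / 2^13 = 0.610 mV.
Code 0b1000101101010 = 4458 decimal.
V_out = (−2.5) + 4458 × 0.000610352 V = 0.220947 V.
= 220.947 mV.

220.947 mV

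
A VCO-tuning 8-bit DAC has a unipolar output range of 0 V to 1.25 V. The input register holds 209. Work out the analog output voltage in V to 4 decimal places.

1.0205 V

LSB = 1.25 V / 2^8 = 4.883 mV.
V_out = 0 + 209 × 0.00488281 V = 1.02051 V.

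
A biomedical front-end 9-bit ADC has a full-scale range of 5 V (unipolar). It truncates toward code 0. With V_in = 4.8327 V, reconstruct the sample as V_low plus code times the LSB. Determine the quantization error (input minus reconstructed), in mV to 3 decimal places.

8.481 mV

LSB = 5/2^9 = 9.766 mV.
Scaled input = 494.8685 LSBs, so code = 494.
Reconstructed: 4.8242188 V.
V_in − V_rec = 0.00848125 V = 8.481 mV.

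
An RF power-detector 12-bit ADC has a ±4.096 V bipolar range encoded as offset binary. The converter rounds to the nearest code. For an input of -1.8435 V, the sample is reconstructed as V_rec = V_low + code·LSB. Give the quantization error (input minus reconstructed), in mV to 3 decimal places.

One LSB is 8.192 V / 4096 = 2.000 mV.
(V_in − V_low)/LSB = (-1.8435 − (−4.096))/0.002 = 1126.2500 → code 1126 (round).
Reconstructed: -1.844 V.
V_in − V_rec = 0.0005 V = 0.500 mV.

0.500 mV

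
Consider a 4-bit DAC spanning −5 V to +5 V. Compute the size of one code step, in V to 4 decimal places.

Full-scale span = 10 V.
LSB = 10 / 2^4 = 10 / 16 = 0.625 V = 0.6250 V.

0.6250 V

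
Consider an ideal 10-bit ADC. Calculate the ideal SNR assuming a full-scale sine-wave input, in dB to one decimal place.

SNR ≈ 6.02·N + 1.76 dB = 6.02·10 + 1.76 = 61.96 dB.

62.0 dB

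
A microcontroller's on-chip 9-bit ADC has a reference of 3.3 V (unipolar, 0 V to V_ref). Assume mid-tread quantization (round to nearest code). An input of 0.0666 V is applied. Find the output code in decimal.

code 10

LSB = 3.3 V / 512 = 6.445 mV.
(V_in − V_low)/LSB = (0.0666 − 0) / 0.00644531 = 10.333.
Round → code 10.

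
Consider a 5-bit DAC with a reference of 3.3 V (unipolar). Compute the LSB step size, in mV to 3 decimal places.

Full-scale span = 3.3 V.
LSB = 3.3 / 2^5 = 3.3 / 32 = 0.103125 V = 103.125 mV.

103.125 mV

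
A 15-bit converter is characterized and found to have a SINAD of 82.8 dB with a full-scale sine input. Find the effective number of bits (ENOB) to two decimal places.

ENOB = (SINAD − 1.76) / 6.02 = (82.8 − 1.76)/6.02 = 13.462.

13.46 bits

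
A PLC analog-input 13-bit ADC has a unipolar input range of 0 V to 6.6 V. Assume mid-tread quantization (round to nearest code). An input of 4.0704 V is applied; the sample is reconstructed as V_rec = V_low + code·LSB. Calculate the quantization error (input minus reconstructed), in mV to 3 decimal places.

0.185 mV

One LSB is 6.6 V / 8192 = 0.806 mV.
(4.0704 − 0)/0.000805664 = 5052.2298; round gives code 5052.
V_rec = 0 + 5052·0.000805664 = 4.0702148 V.
V_in − V_rec = 0.000185156 V = 0.185 mV.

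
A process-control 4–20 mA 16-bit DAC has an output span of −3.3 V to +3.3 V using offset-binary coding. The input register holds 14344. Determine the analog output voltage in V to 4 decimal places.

-1.8554 V

LSB = 6.6 V / 2^16 = 100.71 µV.
V_out = (−3.3) + 14344 × 0.000100708 V = -1.85544 V.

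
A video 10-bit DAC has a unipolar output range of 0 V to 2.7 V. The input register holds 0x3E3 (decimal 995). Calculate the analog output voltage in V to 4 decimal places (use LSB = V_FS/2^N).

2.6235 V

LSB = 2.7 V / 2^10 = 2.637 mV.
Code 0x3E3 = 995 decimal.
V_out = 0 + 995 × 0.00263672 V = 2.62354 V.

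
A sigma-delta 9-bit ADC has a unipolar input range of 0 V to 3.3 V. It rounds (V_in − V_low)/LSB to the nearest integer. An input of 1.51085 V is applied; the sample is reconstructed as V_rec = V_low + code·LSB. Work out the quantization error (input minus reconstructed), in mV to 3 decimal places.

2.647 mV

One LSB is 3.3 V / 512 = 6.445 mV.
Scaled input = 234.4107 LSBs, so code = 234.
Code 234 maps back to 0 + 234×0.00644531 V = 1.5082031 V.
Difference: 0.00264687 V → 2.647 mV.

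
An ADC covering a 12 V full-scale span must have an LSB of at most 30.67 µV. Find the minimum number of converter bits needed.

Number of steps required ≥ 12 V / 30.67 µV = 391261.82.
Need 2^N ≥ 391261.82; 2^18 = 262144, 2^19 = 524288.
Minimum N = 19.

19 bits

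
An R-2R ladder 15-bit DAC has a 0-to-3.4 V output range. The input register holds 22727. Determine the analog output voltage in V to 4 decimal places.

LSB = 3.4 V / 2^15 = 103.76 µV.
V_out = 0 + 22727 × 0.00010376 V = 2.35815 V.

2.3581 V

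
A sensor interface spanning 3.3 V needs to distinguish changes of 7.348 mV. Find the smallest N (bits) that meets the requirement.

Number of steps required ≥ 3.3 V / 7.348 mV = 449.10.
Need 2^N ≥ 449.10; 2^8 = 256, 2^9 = 512.
Minimum N = 9.

9 bits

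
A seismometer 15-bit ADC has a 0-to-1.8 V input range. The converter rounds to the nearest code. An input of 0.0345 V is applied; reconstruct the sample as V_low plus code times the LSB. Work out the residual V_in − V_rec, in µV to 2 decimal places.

One LSB is 1.8 V / 32768 = 54.93 µV.
Scaled input = 628.0533 LSBs, so code = 628.
Code 628 maps back to 0 + 628×5.49316e-05 V = 0.03449707 V.
Error = 0.0345 − 0.03449707 = 2.92969e-06 V = 2.93 µV.

2.93 µV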